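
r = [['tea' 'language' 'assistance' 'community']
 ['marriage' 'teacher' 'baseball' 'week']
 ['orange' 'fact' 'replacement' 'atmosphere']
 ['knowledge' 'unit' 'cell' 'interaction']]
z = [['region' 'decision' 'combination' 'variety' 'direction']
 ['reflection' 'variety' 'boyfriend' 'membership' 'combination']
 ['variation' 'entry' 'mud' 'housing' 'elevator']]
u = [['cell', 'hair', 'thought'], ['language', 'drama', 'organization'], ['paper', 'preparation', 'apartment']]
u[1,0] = 'language'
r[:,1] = ['language', 'teacher', 'fact', 'unit']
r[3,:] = ['knowledge', 'unit', 'cell', 'interaction']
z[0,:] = ['region', 'decision', 'combination', 'variety', 'direction']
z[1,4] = 'combination'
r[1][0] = 'marriage'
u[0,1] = 'hair'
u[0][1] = 'hair'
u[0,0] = 'cell'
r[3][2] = 'cell'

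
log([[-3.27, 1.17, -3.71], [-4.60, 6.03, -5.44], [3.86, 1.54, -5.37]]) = [[2.19,0.33,-2.12], [1.28,1.77,-1.66], [3.02,-0.09,0.96]]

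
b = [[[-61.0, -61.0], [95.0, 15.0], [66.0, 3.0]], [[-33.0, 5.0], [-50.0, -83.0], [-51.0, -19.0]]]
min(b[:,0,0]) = -61.0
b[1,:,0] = [-33.0, -50.0, -51.0]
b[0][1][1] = 15.0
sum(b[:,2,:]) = -1.0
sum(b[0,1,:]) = 110.0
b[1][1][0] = -50.0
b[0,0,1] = -61.0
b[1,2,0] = -51.0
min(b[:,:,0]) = -61.0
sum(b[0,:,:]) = 57.0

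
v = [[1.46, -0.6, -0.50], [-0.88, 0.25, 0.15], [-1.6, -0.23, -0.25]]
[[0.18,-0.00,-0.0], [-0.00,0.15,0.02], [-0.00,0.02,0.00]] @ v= [[0.26, -0.11, -0.09], [-0.16, 0.03, 0.02], [-0.02, 0.0, 0.00]]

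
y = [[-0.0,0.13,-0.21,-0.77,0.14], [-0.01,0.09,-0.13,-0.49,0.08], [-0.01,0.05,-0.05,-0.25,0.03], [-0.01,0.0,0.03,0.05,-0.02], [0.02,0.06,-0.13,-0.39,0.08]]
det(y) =-0.000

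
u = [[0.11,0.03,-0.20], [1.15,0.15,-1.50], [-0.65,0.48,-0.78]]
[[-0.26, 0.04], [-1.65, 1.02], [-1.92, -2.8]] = u@[[1.12,0.78], [0.84,-5.87], [2.04,-0.67]]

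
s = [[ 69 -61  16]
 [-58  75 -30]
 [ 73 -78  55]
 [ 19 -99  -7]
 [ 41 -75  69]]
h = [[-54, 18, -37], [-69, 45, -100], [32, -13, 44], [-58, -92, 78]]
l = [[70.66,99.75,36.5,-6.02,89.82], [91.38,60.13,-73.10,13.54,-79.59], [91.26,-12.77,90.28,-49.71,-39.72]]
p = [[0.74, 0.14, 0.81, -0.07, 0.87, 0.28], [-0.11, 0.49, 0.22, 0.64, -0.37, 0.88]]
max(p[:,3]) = 0.635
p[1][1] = 0.492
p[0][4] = 0.873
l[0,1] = 99.75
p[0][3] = -0.066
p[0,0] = 0.735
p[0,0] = 0.735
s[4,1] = -75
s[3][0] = 19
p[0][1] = 0.145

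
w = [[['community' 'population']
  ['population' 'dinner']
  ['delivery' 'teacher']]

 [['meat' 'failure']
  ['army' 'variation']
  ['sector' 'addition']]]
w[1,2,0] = 'sector'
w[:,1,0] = ['population', 'army']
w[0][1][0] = 'population'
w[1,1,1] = 'variation'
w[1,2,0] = 'sector'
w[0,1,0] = 'population'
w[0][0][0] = 'community'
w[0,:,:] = [['community', 'population'], ['population', 'dinner'], ['delivery', 'teacher']]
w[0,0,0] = 'community'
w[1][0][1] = 'failure'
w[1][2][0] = 'sector'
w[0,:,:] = [['community', 'population'], ['population', 'dinner'], ['delivery', 'teacher']]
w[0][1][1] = 'dinner'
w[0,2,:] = ['delivery', 'teacher']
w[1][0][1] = 'failure'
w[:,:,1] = [['population', 'dinner', 'teacher'], ['failure', 'variation', 'addition']]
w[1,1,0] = 'army'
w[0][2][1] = 'teacher'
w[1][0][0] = 'meat'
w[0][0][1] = 'population'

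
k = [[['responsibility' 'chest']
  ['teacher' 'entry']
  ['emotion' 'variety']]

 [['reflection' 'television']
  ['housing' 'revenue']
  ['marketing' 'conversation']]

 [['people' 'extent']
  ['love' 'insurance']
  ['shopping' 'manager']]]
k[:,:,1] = [['chest', 'entry', 'variety'], ['television', 'revenue', 'conversation'], ['extent', 'insurance', 'manager']]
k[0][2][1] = 'variety'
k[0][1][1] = 'entry'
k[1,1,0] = 'housing'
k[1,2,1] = 'conversation'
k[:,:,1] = [['chest', 'entry', 'variety'], ['television', 'revenue', 'conversation'], ['extent', 'insurance', 'manager']]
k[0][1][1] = 'entry'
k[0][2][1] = 'variety'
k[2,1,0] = 'love'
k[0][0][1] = 'chest'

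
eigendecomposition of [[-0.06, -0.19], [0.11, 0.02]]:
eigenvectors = [[0.80+0.00j,  (0.8-0j)],[-0.17-0.58j,  (-0.17+0.58j)]]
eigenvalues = [(-0.02+0.14j), (-0.02-0.14j)]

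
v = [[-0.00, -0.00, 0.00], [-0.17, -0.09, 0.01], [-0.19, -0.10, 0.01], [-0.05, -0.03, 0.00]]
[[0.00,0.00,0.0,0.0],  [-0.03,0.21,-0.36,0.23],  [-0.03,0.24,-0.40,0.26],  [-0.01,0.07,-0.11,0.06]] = v @[[1.14,-0.82,0.73,-1.50],[-1.53,-0.93,2.41,0.37],[2.88,-1.0,-1.69,1.08]]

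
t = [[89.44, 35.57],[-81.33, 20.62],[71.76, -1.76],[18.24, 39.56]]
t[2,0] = 71.76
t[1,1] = 20.62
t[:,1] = [35.57, 20.62, -1.76, 39.56]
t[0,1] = 35.57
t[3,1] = 39.56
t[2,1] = -1.76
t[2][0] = 71.76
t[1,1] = 20.62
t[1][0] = -81.33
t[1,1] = 20.62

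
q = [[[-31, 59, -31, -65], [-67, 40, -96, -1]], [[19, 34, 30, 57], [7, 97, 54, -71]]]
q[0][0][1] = 59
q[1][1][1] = 97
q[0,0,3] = -65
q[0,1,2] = -96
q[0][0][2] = -31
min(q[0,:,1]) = 40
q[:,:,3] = [[-65, -1], [57, -71]]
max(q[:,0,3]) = 57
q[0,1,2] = -96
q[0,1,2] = -96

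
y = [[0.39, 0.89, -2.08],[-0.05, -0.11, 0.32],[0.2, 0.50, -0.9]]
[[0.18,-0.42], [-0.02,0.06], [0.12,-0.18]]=y @ [[0.47,  -0.24],[0.21,  0.05],[0.09,  0.18]]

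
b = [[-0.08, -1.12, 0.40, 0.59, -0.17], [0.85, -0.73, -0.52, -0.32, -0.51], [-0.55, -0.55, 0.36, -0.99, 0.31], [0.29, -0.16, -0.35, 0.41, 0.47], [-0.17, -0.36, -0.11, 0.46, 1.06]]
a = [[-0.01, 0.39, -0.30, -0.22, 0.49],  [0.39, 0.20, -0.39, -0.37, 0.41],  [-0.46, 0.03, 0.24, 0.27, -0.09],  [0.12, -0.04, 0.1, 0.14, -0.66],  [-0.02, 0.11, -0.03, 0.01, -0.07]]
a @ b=[[0.35, -0.25, -0.29, 0.3, 0.13], [0.18, -0.46, -0.00, 0.59, -0.03], [0.02, 0.35, -0.20, -0.45, 0.17], [0.05, 0.05, 0.13, -0.26, -0.60], [0.13, -0.02, -0.07, -0.05, -0.13]]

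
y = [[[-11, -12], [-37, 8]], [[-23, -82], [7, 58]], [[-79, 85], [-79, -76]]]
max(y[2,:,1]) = 85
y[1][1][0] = 7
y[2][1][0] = -79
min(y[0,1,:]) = -37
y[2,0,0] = -79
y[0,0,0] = -11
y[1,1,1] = 58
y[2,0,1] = 85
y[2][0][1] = 85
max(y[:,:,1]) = 85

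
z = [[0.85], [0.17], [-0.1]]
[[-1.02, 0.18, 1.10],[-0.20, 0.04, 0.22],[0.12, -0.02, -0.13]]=z @ [[-1.20, 0.21, 1.29]]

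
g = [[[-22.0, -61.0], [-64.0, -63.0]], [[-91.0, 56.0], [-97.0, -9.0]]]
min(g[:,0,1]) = -61.0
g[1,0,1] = 56.0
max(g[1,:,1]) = 56.0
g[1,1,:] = [-97.0, -9.0]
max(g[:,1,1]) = -9.0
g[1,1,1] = -9.0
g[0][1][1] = -63.0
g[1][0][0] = -91.0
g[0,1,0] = -64.0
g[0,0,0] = -22.0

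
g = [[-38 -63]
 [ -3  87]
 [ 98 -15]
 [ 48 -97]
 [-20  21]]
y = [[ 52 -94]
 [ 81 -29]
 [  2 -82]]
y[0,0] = 52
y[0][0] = 52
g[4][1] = 21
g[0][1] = -63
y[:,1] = [-94, -29, -82]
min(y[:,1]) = -94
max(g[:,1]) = 87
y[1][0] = 81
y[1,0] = 81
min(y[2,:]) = -82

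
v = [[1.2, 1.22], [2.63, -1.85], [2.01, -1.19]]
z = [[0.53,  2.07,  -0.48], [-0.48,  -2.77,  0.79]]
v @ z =[[0.05, -0.9, 0.39],  [2.28, 10.57, -2.72],  [1.64, 7.46, -1.90]]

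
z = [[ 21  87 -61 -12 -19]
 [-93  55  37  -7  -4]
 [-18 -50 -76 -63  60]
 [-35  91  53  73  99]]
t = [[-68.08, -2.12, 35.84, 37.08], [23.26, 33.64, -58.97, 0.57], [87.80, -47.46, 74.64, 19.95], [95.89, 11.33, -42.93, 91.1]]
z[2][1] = -50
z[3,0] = -35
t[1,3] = 0.57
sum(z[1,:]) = -12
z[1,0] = -93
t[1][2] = -58.97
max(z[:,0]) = 21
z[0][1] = 87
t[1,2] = -58.97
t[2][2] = 74.64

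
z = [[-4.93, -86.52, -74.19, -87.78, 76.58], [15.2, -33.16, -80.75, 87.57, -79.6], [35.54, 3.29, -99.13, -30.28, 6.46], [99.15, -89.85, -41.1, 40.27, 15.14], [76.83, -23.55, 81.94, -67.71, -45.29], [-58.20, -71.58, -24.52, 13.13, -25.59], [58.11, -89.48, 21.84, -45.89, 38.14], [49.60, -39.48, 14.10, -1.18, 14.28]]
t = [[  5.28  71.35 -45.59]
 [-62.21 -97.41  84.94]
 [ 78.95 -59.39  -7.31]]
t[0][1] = 71.35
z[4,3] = -67.71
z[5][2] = -24.52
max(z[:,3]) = 87.57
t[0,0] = 5.28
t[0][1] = 71.35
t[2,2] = -7.31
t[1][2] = 84.94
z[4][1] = -23.55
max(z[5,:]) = 13.13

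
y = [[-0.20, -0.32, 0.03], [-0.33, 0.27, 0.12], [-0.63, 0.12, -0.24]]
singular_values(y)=[0.77, 0.41, 0.22]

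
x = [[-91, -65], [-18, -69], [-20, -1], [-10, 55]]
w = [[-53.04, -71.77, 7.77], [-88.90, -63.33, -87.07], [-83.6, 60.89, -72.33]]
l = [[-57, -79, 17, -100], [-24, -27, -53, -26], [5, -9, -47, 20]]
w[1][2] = -87.07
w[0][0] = -53.04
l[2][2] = -47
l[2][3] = 20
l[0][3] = -100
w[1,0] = -88.9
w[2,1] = 60.89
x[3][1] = 55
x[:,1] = [-65, -69, -1, 55]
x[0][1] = -65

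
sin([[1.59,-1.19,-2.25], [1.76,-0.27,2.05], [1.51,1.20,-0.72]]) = [[5.08,-0.36,-1.56],[0.75,2.09,3.84],[0.93,2.12,1.77]]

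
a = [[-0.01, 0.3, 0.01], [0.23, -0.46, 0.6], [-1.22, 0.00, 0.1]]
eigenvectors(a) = [[-0.08-0.30j, (-0.08+0.3j), -0.31+0.00j], [0.39-0.37j, (0.39+0.37j), 0.86+0.00j], [(0.78+0j), 0.78-0.00j, (-0.41+0j)]]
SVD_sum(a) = [[-0.04, 0.0, -0.00], [0.29, -0.03, 0.01], [-1.2, 0.11, -0.04]] + [[0.02, 0.12, -0.14],  [-0.06, -0.48, 0.55],  [-0.02, -0.12, 0.14]] + [[0.01, 0.18, 0.15], [0.0, 0.04, 0.04], [0.0, 0.01, 0.00]]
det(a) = -0.23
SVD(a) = [[-0.03, 0.24, -0.97], [0.24, -0.94, -0.24], [-0.97, -0.24, -0.03]] @ diag([1.2458994043329568, 0.7768890769430746, 0.23932830256641474]) @ [[0.99, -0.09, 0.04], [0.09, 0.65, -0.75], [-0.05, -0.75, -0.66]]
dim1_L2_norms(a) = [0.3, 0.79, 1.22]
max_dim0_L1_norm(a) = 1.46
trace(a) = -0.37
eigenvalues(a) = [(0.23+0.48j), (0.23-0.48j), (-0.83+0j)]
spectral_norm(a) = 1.25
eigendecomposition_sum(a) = [[(0.1+0.17j),(0.06+0.03j),0.06-0.07j], [-0.18+0.29j,0.01+0.12j,0.15+0.03j], [(-0.47+0.13j),(-0.11+0.13j),(0.12+0.18j)]] + [[0.10-0.17j, (0.06-0.03j), (0.06+0.07j)], [-0.18-0.29j, (0.01-0.12j), (0.15-0.03j)], [-0.47-0.13j, (-0.11-0.13j), 0.12-0.18j]] + [[-0.21+0.00j, (0.17+0j), -0.11+0.00j], [(0.58-0j), -0.47-0.00j, (0.3-0j)], [(-0.28+0j), 0.23+0.00j, (-0.14+0j)]]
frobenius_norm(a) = 1.49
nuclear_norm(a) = 2.26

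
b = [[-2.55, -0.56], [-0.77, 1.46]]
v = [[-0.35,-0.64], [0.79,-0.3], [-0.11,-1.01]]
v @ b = [[1.39,-0.74], [-1.78,-0.88], [1.06,-1.41]]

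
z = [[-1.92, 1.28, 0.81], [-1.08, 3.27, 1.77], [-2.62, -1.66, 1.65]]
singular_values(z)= [4.49, 3.55, 0.71]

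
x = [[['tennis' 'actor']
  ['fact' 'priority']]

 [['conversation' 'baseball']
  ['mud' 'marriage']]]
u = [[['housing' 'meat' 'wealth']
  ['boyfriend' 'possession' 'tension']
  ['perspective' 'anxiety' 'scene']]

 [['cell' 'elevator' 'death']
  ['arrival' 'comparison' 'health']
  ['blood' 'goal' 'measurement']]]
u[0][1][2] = 'tension'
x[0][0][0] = 'tennis'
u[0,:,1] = ['meat', 'possession', 'anxiety']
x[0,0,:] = ['tennis', 'actor']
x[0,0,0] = 'tennis'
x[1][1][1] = 'marriage'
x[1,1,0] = 'mud'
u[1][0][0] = 'cell'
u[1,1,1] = 'comparison'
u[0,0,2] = 'wealth'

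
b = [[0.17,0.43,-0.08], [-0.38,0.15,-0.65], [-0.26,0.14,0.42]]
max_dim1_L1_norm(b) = 1.18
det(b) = 0.17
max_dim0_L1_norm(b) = 1.15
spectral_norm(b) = 0.81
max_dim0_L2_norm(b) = 0.78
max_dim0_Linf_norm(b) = 0.65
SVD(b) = [[0.12, -0.96, -0.24],[0.92, 0.02, 0.38],[-0.36, -0.27, 0.89]] @ diag([0.8105434100935076, 0.4626181817472234, 0.44967076652911414]) @ [[-0.29, 0.17, -0.94], [-0.22, -0.97, -0.11], [-0.93, 0.18, 0.32]]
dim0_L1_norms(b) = [0.81, 0.72, 1.15]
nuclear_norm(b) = 1.72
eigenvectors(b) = [[(0.05+0.58j),0.05-0.58j,-0.61+0.00j], [(-0.75+0j),(-0.75-0j),-0.45+0.00j], [(-0.1+0.28j),-0.10-0.28j,0.65+0.00j]]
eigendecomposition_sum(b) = [[0.00+0.19j, (0.19-0.06j), (0.13+0.14j)], [-0.25-0.02j, 0.05+0.25j, (-0.2+0.15j)], [-0.04+0.09j, (0.1+0.01j), 0.03+0.10j]] + [[0.00-0.19j, 0.19+0.06j, (0.13-0.14j)], [-0.25+0.02j, (0.05-0.25j), -0.20-0.15j], [-0.04-0.09j, 0.10-0.01j, (0.03-0.1j)]] + [[(0.17+0j), 0.06-0.00j, -0.34+0.00j],[0.12+0.00j, 0.04-0.00j, -0.25+0.00j],[-0.18-0.00j, -0.06+0.00j, 0.36-0.00j]]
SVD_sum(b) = [[-0.03, 0.02, -0.09], [-0.22, 0.13, -0.7], [0.09, -0.05, 0.28]] + [[0.10,0.43,0.05],[-0.0,-0.01,-0.00],[0.03,0.12,0.01]] + [[0.10,  -0.02,  -0.03], [-0.16,  0.03,  0.06], [-0.37,  0.07,  0.13]]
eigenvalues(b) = [(0.09+0.54j), (0.09-0.54j), (0.57+0j)]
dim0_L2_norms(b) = [0.49, 0.48, 0.78]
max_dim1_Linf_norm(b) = 0.65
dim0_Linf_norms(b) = [0.38, 0.43, 0.65]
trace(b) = 0.74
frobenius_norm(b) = 1.04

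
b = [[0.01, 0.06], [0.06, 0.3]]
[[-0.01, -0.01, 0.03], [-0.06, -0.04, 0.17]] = b @ [[-0.25, -0.61, 0.01], [-0.16, 0.00, 0.55]]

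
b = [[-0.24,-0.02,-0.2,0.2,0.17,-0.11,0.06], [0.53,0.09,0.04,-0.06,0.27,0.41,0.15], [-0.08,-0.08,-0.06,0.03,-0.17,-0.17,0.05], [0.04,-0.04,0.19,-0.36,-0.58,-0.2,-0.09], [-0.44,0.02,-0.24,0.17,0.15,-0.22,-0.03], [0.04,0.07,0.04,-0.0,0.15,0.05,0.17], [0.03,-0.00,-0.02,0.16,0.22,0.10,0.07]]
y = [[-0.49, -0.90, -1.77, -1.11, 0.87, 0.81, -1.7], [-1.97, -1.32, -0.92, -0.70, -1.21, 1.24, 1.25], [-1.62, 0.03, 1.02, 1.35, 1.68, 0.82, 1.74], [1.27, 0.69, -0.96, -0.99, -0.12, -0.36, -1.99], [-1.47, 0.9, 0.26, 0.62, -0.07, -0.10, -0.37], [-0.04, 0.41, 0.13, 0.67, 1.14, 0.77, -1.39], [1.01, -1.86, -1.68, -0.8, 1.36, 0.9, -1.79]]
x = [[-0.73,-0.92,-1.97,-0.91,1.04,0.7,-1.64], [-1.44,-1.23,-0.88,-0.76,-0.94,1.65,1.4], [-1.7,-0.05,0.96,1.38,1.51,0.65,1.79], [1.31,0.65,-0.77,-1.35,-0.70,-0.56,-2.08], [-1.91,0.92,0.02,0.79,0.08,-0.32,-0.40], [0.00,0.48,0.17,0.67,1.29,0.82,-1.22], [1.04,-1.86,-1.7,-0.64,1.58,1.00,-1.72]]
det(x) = -3.50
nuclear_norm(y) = 16.45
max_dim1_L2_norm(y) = 3.72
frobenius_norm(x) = 8.15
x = y + b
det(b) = -0.00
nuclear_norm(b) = 2.38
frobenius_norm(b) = 1.37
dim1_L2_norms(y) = [3.12, 3.39, 3.47, 2.85, 1.89, 2.11, 3.72]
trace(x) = -3.17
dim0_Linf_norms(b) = [0.53, 0.09, 0.24, 0.36, 0.58, 0.41, 0.17]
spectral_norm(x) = 5.52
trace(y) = -2.87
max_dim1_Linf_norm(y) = 1.99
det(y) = 7.55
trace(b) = -0.30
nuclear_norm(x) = 17.08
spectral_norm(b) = 0.97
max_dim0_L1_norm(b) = 1.71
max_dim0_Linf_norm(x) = 2.08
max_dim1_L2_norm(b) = 0.75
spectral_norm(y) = 5.55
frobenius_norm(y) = 7.95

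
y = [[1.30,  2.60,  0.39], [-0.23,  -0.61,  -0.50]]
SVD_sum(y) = [[1.28, 2.59, 0.48], [-0.32, -0.64, -0.12]] + [[0.02, 0.01, -0.09], [0.09, 0.03, -0.38]]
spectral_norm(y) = 3.02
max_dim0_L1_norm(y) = 3.21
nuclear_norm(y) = 3.42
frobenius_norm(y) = 3.05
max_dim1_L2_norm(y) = 2.93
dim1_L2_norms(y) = [2.93, 0.82]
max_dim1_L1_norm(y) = 4.29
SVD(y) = [[-0.97, 0.24], [0.24, 0.97]] @ diag([3.0190600247465933, 0.40295975850834237]) @ [[-0.44, -0.88, -0.17], [0.22, 0.07, -0.97]]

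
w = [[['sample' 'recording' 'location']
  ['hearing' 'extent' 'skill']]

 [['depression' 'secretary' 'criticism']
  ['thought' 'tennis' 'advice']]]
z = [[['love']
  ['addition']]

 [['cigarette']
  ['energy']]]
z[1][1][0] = 'energy'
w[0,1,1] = 'extent'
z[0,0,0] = 'love'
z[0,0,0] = 'love'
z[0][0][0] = 'love'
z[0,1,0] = 'addition'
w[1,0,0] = 'depression'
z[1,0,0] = 'cigarette'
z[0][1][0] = 'addition'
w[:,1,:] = [['hearing', 'extent', 'skill'], ['thought', 'tennis', 'advice']]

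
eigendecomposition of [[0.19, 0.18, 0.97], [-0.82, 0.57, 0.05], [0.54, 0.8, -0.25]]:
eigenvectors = [[0.57+0.00j, -0.14-0.57j, (-0.14+0.57j)], [0.32+0.00j, (0.67+0j), 0.67-0.00j], [(-0.76+0j), 0.18-0.42j, (0.18+0.42j)]]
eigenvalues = [(-1+0j), (0.75+0.66j), (0.75-0.66j)]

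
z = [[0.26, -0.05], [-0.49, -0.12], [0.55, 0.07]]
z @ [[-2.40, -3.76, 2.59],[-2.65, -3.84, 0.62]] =[[-0.49,-0.79,0.64], [1.49,2.30,-1.34], [-1.51,-2.34,1.47]]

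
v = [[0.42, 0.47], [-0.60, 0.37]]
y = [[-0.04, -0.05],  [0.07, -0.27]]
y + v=[[0.38, 0.42],[-0.53, 0.10]]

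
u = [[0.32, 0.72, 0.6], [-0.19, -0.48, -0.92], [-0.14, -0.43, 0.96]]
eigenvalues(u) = [-0.46, 0.08, 1.18]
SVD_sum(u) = [[0.14, 0.30, 0.79],[-0.17, -0.36, -0.97],[0.11, 0.25, 0.66]] + [[0.17,0.43,-0.19],[-0.04,-0.11,0.05],[-0.26,-0.67,0.3]] + [[0.02, -0.01, -0.0],[0.02, -0.01, -0.0],[0.01, -0.00, -0.00]]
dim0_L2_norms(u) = [0.4, 0.97, 1.46]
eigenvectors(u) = [[-0.73, 0.95, 0.18], [0.67, -0.32, -0.49], [0.13, -0.00, 0.85]]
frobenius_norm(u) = 1.79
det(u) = -0.04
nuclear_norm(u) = 2.50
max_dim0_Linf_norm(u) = 0.96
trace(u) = 0.80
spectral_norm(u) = 1.53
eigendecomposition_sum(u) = [[0.22, 0.67, 0.34], [-0.21, -0.62, -0.31], [-0.04, -0.12, -0.06]] + [[0.12, 0.12, 0.04], [-0.04, -0.04, -0.01], [-0.0, -0.0, -0.00]] + [[-0.02, -0.07, 0.22], [0.06, 0.18, -0.59], [-0.1, -0.31, 1.02]]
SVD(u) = [[-0.56, -0.53, 0.64], [0.68, 0.14, 0.72], [-0.47, 0.83, 0.29]] @ diag([1.5298422439078732, 0.9373120127581918, 0.02879061468795193]) @ [[-0.16, -0.35, -0.92], [-0.33, -0.86, 0.38], [0.93, -0.37, -0.02]]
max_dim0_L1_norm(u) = 2.48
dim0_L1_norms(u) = [0.65, 1.63, 2.48]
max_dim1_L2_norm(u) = 1.06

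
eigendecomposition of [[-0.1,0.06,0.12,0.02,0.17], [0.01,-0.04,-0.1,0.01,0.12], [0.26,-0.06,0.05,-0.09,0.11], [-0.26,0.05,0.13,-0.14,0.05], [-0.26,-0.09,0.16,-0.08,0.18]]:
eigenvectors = [[-0.44+0.00j, (0.32-0.14j), (0.32+0.14j), 0.02-0.18j, 0.02+0.18j], [(0.11+0j), (0.57+0j), 0.57-0.00j, (-0.38+0.13j), (-0.38-0.13j)], [-0.81+0.00j, -0.05-0.43j, (-0.05+0.43j), -0.05+0.32j, (-0.05-0.32j)], [(-0.01+0j), (-0.1+0.17j), (-0.1-0.17j), 0.79+0.00j, 0.79-0.00j], [-0.37+0.00j, 0.22+0.53j, 0.22-0.53j, (0.18-0.19j), (0.18+0.19j)]]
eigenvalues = [(0.25+0j), (0.02+0.19j), (0.02-0.19j), (-0.17+0.11j), (-0.17-0.11j)]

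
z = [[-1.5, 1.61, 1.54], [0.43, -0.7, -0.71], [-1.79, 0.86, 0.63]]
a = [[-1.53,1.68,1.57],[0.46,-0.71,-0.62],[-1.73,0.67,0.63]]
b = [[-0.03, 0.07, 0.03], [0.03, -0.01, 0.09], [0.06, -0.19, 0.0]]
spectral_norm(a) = 3.45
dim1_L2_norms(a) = [2.76, 1.05, 1.96]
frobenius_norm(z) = 3.57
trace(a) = -1.61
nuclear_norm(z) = 4.29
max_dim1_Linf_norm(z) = 1.79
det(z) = -0.00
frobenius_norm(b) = 0.24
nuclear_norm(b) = 0.33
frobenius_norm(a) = 3.54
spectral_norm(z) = 3.47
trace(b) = -0.04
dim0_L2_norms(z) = [2.37, 1.95, 1.81]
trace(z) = -1.57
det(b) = -0.00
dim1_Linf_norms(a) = [1.68, 0.71, 1.73]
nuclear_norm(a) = 4.31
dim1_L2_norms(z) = [2.69, 1.09, 2.08]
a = b + z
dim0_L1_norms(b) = [0.12, 0.27, 0.12]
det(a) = -0.08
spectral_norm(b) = 0.21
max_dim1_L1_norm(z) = 4.65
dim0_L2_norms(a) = [2.35, 1.94, 1.8]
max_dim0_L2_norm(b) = 0.2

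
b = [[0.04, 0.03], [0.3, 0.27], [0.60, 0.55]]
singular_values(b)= [0.91, 0.01]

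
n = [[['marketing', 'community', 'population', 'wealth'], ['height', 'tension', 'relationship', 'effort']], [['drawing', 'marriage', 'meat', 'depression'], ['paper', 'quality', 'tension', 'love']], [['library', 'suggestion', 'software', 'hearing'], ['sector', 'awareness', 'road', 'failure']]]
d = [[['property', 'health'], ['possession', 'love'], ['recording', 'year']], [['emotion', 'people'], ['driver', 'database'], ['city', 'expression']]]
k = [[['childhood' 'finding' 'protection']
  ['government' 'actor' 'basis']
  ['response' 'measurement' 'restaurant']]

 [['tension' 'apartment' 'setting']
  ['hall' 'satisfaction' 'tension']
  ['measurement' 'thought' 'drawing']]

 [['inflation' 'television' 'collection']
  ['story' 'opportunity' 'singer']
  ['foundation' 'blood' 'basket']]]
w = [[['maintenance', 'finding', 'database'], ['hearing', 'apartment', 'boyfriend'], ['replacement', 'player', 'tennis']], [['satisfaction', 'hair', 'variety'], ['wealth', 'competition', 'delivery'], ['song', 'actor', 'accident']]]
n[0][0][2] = 'population'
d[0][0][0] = 'property'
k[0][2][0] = 'response'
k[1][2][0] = 'measurement'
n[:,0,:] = [['marketing', 'community', 'population', 'wealth'], ['drawing', 'marriage', 'meat', 'depression'], ['library', 'suggestion', 'software', 'hearing']]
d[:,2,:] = [['recording', 'year'], ['city', 'expression']]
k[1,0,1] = 'apartment'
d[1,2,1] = 'expression'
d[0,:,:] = [['property', 'health'], ['possession', 'love'], ['recording', 'year']]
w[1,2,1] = 'actor'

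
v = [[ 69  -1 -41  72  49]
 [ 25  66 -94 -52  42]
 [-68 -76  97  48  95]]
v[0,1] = -1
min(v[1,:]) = -94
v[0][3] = 72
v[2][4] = 95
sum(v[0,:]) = 148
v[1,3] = -52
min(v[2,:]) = -76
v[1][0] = 25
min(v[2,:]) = -76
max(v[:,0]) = 69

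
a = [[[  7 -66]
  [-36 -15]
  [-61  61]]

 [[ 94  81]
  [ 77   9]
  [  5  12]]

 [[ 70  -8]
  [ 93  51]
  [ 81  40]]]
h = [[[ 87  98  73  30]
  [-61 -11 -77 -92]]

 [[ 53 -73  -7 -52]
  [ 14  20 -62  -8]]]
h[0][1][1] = -11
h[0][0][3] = 30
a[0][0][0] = 7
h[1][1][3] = -8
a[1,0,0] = 94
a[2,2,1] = 40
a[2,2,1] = 40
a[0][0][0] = 7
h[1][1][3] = -8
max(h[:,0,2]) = 73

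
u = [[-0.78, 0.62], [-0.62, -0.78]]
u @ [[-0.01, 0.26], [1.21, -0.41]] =[[0.76, -0.46], [-0.94, 0.16]]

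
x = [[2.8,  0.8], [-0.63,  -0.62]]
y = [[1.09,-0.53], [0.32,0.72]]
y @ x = [[3.39, 1.20], [0.44, -0.19]]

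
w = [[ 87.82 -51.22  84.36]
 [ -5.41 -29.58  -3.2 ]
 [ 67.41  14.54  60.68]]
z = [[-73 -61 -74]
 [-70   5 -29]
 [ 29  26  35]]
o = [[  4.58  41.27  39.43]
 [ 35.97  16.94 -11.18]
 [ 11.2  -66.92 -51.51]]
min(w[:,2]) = -3.2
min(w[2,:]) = 14.54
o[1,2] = -11.18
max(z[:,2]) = 35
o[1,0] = 35.97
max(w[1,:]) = -3.2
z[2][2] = 35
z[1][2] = -29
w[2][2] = 60.68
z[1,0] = -70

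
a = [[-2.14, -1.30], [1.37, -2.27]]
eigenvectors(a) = [[(0.03+0.7j), (0.03-0.7j)], [0.72+0.00j, (0.72-0j)]]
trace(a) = -4.41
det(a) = 6.64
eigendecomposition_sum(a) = [[-1.07+0.72j, (-0.65-1.08j)], [0.69+1.13j, -1.14+0.61j]] + [[(-1.07-0.72j), (-0.65+1.08j)], [(0.69-1.13j), -1.14-0.61j]]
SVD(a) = [[0.03,1.00],[1.00,-0.03]] @ diag([2.6514683886639596, 2.503820158061626]) @ [[0.5, -0.87], [-0.87, -0.5]]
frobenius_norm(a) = 3.65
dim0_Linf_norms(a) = [2.14, 2.27]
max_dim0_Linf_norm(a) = 2.27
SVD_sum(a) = [[0.03, -0.06], [1.32, -2.30]] + [[-2.17, -1.24], [0.05, 0.03]]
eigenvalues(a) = [(-2.2+1.33j), (-2.2-1.33j)]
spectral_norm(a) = 2.65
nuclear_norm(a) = 5.16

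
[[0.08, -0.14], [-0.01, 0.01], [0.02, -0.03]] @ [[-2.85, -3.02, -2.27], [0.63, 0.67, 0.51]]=[[-0.32, -0.34, -0.25], [0.03, 0.04, 0.03], [-0.08, -0.08, -0.06]]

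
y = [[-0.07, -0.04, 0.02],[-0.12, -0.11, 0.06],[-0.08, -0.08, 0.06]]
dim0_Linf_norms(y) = [0.12, 0.11, 0.06]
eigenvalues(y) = [-0.13, -0.01, 0.02]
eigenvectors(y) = [[0.37, 0.45, 0.03], [0.79, -0.81, 0.38], [0.49, -0.38, 0.92]]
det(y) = 0.00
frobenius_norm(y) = 0.23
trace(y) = -0.12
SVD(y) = [[-0.35,0.80,0.49],  [-0.76,0.07,-0.65],  [-0.55,-0.6,0.58]] @ diag([0.2296668958302203, 0.02417605388182229, 0.008284647150842674]) @ [[0.69, 0.62, -0.37],[-0.67, 0.35, -0.66],[-0.27, 0.70, 0.66]]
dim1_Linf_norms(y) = [0.07, 0.12, 0.08]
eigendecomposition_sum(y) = [[-0.06, -0.04, 0.02], [-0.13, -0.09, 0.04], [-0.08, -0.06, 0.03]] + [[-0.01, 0.0, -0.0], [0.01, -0.01, 0.00], [0.01, -0.0, 0.0]] + [[-0.0, -0.00, 0.0],[-0.0, -0.01, 0.01],[-0.0, -0.02, 0.03]]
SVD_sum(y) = [[-0.06, -0.05, 0.03], [-0.12, -0.11, 0.06], [-0.09, -0.08, 0.05]] + [[-0.01, 0.01, -0.01], [-0.0, 0.00, -0.00], [0.01, -0.01, 0.01]] + [[-0.0, 0.00, 0.00], [0.0, -0.00, -0.0], [-0.00, 0.0, 0.00]]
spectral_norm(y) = 0.23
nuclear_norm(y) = 0.26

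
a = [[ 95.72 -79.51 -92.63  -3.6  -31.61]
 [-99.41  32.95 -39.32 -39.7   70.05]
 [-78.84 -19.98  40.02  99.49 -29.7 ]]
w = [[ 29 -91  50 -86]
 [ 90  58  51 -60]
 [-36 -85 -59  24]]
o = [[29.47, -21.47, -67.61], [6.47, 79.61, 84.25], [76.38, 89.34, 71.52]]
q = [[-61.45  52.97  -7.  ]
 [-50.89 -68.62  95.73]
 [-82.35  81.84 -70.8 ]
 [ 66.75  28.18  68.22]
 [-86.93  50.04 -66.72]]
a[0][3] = -3.6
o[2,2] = 71.52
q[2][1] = 81.84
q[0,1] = 52.97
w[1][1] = 58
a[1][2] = -39.32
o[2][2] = 71.52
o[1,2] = 84.25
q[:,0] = [-61.45, -50.89, -82.35, 66.75, -86.93]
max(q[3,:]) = 68.22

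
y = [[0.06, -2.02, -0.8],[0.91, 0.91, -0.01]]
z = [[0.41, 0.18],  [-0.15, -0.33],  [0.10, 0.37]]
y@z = [[0.25, 0.38], [0.24, -0.14]]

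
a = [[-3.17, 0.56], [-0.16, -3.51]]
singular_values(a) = [3.62, 3.1]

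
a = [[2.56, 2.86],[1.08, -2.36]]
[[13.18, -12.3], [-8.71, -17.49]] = a @ [[0.68, -8.66], [4.0, 3.45]]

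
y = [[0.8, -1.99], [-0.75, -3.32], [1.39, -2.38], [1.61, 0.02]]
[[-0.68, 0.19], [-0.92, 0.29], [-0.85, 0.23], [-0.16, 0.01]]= y@[[-0.10, 0.01],[0.30, -0.09]]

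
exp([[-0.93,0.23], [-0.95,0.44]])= [[0.32,0.19], [-0.78,1.44]]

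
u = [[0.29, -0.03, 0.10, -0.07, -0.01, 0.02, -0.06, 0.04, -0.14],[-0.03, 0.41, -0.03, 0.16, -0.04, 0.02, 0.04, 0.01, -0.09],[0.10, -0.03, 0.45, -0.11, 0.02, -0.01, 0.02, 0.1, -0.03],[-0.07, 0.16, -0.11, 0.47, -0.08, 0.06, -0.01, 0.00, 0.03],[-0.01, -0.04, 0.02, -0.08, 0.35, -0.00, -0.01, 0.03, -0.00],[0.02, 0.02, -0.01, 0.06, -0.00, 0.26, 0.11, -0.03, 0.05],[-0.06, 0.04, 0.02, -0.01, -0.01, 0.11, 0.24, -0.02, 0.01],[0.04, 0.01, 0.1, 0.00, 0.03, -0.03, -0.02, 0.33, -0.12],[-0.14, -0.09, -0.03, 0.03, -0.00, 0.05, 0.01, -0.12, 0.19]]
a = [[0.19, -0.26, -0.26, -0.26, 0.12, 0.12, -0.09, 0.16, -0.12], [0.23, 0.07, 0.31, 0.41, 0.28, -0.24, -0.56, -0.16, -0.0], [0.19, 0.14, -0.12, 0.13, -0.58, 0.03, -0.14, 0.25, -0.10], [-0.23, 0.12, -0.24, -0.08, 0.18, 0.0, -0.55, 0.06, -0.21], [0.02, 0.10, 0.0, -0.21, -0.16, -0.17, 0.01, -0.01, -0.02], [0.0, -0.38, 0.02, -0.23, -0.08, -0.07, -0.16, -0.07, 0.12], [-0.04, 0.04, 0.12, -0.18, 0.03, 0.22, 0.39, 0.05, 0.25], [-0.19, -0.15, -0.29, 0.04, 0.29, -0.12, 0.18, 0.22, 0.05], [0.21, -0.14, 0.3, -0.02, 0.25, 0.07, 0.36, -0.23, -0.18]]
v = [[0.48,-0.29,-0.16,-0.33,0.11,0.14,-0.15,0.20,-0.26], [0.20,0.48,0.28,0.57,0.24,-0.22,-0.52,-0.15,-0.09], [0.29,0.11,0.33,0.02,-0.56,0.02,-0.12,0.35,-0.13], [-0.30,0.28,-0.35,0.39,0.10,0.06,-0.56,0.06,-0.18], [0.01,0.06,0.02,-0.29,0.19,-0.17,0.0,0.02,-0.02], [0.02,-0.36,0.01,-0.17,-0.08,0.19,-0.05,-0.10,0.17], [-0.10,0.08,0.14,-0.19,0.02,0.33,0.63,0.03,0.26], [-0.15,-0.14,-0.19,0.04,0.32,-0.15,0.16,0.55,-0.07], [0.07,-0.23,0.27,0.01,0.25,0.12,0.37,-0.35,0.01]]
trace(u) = 2.99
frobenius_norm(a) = 1.89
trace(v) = 3.25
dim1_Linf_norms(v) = [0.48, 0.57, 0.56, 0.56, 0.29, 0.36, 0.63, 0.55, 0.37]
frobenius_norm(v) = 2.28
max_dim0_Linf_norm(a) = 0.58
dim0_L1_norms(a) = [1.3, 1.4, 1.66, 1.56, 1.97, 1.04, 2.44, 1.21, 1.05]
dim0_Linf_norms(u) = [0.29, 0.41, 0.45, 0.47, 0.35, 0.26, 0.24, 0.33, 0.19]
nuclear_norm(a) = 4.91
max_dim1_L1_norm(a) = 2.26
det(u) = 0.00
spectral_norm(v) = 1.43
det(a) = 0.00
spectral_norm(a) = 1.08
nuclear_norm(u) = 2.99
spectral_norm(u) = 0.73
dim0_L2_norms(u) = [0.35, 0.46, 0.49, 0.52, 0.36, 0.3, 0.28, 0.37, 0.29]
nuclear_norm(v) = 5.90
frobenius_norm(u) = 1.17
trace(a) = 0.26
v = a + u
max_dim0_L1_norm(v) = 2.56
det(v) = 0.00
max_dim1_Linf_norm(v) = 0.63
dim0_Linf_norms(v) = [0.48, 0.48, 0.35, 0.57, 0.56, 0.33, 0.63, 0.55, 0.26]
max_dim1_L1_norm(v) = 2.75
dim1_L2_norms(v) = [0.78, 1.04, 0.82, 0.9, 0.39, 0.49, 0.8, 0.73, 0.68]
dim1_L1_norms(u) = [0.76, 0.83, 0.87, 0.99, 0.54, 0.56, 0.52, 0.68, 0.66]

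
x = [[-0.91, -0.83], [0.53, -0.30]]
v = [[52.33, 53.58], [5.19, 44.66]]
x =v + [[-53.24, -54.41],  [-4.66, -44.96]]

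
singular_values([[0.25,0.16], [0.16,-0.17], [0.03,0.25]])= [0.36, 0.28]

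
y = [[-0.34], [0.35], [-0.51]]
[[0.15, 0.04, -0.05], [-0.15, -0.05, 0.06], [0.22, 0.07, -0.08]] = y @ [[-0.44, -0.13, 0.16]]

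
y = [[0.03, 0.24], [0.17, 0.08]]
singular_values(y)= [0.27, 0.14]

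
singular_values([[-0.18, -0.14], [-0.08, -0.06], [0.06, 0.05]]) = [0.26, 0.0]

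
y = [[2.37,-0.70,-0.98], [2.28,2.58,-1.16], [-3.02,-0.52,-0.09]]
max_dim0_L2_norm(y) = 4.46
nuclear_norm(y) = 8.12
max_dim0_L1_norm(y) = 7.67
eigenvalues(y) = [(2.97+1.15j), (2.97-1.15j), (-1.09+0j)]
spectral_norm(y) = 4.85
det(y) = -11.05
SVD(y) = [[-0.44, 0.65, 0.62],  [-0.67, -0.7, 0.25],  [0.60, -0.31, 0.74]] @ diag([4.845794360221627, 2.2762605927387343, 1.001755824734243]) @ [[-0.9, -0.36, 0.24], [0.39, -0.92, 0.09], [-0.19, -0.17, -0.97]]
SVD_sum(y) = [[1.91, 0.76, -0.51], [2.94, 1.17, -0.78], [-2.61, -1.04, 0.69]] + [[0.57, -1.35, 0.13], [-0.61, 1.45, -0.14], [-0.27, 0.64, -0.06]] + [[-0.12, -0.11, -0.6],[-0.05, -0.04, -0.24],[-0.14, -0.13, -0.72]]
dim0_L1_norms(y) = [7.67, 3.8, 2.23]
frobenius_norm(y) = 5.45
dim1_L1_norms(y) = [4.05, 6.02, 3.63]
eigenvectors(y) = [[(-0.02-0.33j),-0.02+0.33j,(0.29+0j)], [(-0.88+0j),-0.88-0.00j,(0.12+0j)], [0.26+0.23j,0.26-0.23j,0.95+0.00j]]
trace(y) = 4.86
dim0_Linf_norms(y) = [3.02, 2.58, 1.16]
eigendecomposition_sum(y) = [[1.28+0.36j,  (-0.31+0.51j),  (-0.36-0.17j)], [1.18-3.35j,  (1.3+0.92j),  -0.53+0.92j], [(-1.21+0.67j),  (-0.14-0.61j),  0.39-0.13j]] + [[(1.28-0.36j),-0.31-0.51j,(-0.36+0.17j)], [(1.18+3.35j),1.30-0.92j,-0.53-0.92j], [-1.21-0.67j,-0.14+0.61j,(0.39+0.13j)]] + [[(-0.19-0j), (-0.07+0j), (-0.27+0j)],  [-0.08-0.00j, -0.03+0.00j, (-0.11+0j)],  [-0.60-0.00j, -0.24+0.00j, -0.87+0.00j]]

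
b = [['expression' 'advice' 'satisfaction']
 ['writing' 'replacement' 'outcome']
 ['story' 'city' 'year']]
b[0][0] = 'expression'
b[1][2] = 'outcome'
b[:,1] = ['advice', 'replacement', 'city']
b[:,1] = ['advice', 'replacement', 'city']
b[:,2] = ['satisfaction', 'outcome', 'year']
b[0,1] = 'advice'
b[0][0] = 'expression'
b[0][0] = 'expression'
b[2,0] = 'story'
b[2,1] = 'city'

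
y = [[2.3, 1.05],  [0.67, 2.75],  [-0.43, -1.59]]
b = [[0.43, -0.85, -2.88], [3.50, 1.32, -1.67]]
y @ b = [[4.66, -0.57, -8.38],  [9.91, 3.06, -6.52],  [-5.75, -1.73, 3.89]]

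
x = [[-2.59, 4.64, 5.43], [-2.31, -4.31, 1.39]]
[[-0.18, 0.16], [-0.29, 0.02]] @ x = [[0.1, -1.52, -0.75],[0.7, -1.43, -1.55]]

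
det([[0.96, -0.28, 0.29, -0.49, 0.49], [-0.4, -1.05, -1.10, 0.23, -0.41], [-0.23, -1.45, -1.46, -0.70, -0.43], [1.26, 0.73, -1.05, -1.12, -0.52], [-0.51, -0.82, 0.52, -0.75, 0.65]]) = 0.408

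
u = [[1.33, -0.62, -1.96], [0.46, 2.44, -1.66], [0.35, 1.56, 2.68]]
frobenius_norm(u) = 4.97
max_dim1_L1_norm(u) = 4.59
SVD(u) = [[-0.59, -0.01, -0.81], [-0.31, 0.92, 0.22], [0.74, 0.38, -0.55]] @ diag([3.808180007370882, 2.949650436819372, 1.2047934810713408]) @ [[-0.18, 0.2, 0.96], [0.19, 0.97, -0.17], [-0.97, 0.15, -0.21]]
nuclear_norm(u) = 7.96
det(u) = 13.53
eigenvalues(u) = [(1.35+0j), (2.55+1.88j), (2.55-1.88j)]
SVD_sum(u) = [[0.39, -0.45, -2.17], [0.21, -0.24, -1.15], [-0.5, 0.57, 2.73]] + [[-0.0, -0.02, 0.0], [0.51, 2.64, -0.46], [0.21, 1.09, -0.19]] + [[0.94, -0.15, 0.20], [-0.26, 0.04, -0.05], [0.64, -0.1, 0.14]]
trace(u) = 6.45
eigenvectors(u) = [[-0.96+0.00j, -0.31-0.45j, (-0.31+0.45j)], [0.28+0.00j, (-0.61+0j), -0.61-0.00j], [(-0.08+0j), (-0.04+0.57j), -0.04-0.57j]]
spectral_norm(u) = 3.81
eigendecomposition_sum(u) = [[(1.1+0j), (-0.61+0j), (0.86+0j)], [-0.32-0.00j, (0.18-0j), -0.25+0.00j], [0.09+0.00j, (-0.05+0j), (0.07+0j)]] + [[0.12+0.34j, -0.01+1.21j, -1.41+0.21j], [(0.39+0.11j), (1.13+0.78j), -0.70+1.46j], [(0.13-0.36j), (0.81-0.99j), (1.3+0.76j)]] + [[(0.12-0.34j), (-0.01-1.21j), (-1.41-0.21j)],  [(0.39-0.11j), 1.13-0.78j, -0.70-1.46j],  [(0.13+0.36j), 0.81+0.99j, 1.30-0.76j]]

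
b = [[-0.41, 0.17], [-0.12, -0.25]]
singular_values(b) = [0.44, 0.28]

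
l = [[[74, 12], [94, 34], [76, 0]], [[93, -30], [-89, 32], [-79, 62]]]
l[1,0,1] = -30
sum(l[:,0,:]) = 149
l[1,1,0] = -89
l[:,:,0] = [[74, 94, 76], [93, -89, -79]]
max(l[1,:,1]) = 62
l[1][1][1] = 32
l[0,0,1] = 12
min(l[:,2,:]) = -79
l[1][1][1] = 32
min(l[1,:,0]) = -89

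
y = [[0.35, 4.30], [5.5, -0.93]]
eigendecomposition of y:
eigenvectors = [[0.71,-0.61], [0.7,0.79]]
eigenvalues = [4.62, -5.2]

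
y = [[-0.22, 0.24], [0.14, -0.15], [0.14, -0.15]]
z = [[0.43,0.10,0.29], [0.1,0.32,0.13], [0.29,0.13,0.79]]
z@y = [[-0.04,0.04], [0.04,-0.04], [0.07,-0.07]]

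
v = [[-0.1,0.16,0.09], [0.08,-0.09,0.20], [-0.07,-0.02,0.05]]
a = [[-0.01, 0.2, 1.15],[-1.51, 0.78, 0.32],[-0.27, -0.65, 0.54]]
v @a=[[-0.26,0.05,-0.02], [0.08,-0.18,0.17], [0.02,-0.06,-0.06]]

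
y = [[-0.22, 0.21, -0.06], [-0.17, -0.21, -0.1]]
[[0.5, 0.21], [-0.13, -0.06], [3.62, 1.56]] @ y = [[-0.15, 0.06, -0.05], [0.04, -0.01, 0.01], [-1.06, 0.43, -0.37]]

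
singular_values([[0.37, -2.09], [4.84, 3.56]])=[6.09, 1.88]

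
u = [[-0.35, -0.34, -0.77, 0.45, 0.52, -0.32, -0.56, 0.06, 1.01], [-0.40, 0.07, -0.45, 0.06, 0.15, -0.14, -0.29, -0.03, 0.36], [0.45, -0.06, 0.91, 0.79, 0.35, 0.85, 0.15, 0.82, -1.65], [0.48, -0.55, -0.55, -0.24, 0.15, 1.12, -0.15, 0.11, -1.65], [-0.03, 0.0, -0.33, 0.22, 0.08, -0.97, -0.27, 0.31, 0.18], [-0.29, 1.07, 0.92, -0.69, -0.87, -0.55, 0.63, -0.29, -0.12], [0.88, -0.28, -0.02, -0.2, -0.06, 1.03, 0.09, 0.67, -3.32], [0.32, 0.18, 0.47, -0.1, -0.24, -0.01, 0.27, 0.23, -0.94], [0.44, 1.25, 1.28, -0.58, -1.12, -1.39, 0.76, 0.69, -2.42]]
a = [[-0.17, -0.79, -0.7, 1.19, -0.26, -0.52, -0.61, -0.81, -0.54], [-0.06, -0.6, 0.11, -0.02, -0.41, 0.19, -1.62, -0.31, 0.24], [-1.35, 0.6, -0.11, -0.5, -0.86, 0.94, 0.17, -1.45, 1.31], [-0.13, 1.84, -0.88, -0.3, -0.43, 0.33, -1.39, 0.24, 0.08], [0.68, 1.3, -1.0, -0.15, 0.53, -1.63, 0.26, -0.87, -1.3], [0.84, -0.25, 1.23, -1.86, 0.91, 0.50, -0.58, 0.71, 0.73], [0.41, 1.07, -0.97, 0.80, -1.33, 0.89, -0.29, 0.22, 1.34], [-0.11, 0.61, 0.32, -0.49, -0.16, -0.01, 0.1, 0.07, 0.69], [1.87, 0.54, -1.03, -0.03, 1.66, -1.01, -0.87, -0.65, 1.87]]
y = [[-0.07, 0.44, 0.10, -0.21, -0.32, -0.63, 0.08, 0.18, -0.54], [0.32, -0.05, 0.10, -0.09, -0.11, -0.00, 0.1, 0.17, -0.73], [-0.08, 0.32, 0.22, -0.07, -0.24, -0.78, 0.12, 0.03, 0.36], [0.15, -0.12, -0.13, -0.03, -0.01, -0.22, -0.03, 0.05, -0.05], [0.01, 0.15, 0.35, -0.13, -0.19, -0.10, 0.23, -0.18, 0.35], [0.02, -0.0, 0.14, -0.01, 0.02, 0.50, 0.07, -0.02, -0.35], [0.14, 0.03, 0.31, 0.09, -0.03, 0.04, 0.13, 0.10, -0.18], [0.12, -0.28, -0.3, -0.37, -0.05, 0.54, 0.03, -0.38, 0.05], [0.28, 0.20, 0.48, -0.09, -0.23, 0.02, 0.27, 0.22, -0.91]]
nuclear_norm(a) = 19.52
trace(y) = -0.78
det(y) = -0.00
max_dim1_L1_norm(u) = 9.93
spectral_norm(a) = 4.05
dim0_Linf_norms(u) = [0.88, 1.25, 1.28, 0.79, 1.12, 1.39, 0.76, 0.82, 3.32]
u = a @ y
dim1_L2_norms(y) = [1.04, 0.84, 0.99, 0.33, 0.64, 0.63, 0.43, 0.87, 1.17]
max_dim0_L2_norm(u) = 4.94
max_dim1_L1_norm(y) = 2.7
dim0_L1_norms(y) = [1.19, 1.59, 2.13, 1.09, 1.2, 2.83, 1.06, 1.33, 3.52]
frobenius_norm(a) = 7.80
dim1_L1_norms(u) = [4.38, 1.95, 6.03, 5.0, 2.39, 5.43, 6.55, 2.76, 9.93]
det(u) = 0.00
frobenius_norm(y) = 2.45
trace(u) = -2.18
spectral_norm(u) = 5.51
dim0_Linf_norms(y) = [0.32, 0.44, 0.48, 0.37, 0.32, 0.78, 0.27, 0.38, 0.91]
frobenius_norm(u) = 6.95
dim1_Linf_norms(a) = [1.19, 1.62, 1.45, 1.84, 1.63, 1.86, 1.34, 0.69, 1.87]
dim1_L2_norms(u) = [1.66, 0.79, 2.43, 2.22, 1.14, 2.03, 3.67, 1.2, 3.72]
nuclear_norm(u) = 12.71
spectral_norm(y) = 1.67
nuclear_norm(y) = 4.90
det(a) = -0.44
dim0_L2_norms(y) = [0.5, 0.67, 0.8, 0.48, 0.51, 1.27, 0.42, 0.55, 1.44]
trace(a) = 1.50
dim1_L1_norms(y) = [2.57, 1.67, 2.22, 0.79, 1.69, 1.13, 1.05, 2.12, 2.7]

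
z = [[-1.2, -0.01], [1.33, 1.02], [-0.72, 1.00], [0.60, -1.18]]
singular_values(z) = [2.02, 1.85]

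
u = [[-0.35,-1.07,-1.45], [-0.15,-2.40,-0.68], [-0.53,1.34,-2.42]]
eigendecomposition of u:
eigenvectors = [[0.98+0.00j, (0.3+0.39j), 0.30-0.39j], [0.00+0.00j, (0.05+0.57j), 0.05-0.57j], [(-0.22+0j), (0.66+0j), (0.66-0j)]]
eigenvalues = [(-0.03+0j), (-2.57+0.85j), (-2.57-0.85j)]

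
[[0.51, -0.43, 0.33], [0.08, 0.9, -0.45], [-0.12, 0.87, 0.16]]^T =[[0.51, 0.08, -0.12],[-0.43, 0.90, 0.87],[0.33, -0.45, 0.16]]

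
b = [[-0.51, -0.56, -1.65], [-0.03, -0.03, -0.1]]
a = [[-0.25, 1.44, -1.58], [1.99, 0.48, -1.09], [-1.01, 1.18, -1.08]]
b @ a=[[0.68, -2.95, 3.2],[0.05, -0.18, 0.19]]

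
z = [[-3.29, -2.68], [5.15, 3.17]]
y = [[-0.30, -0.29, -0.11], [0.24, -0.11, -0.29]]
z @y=[[0.34,1.25,1.14], [-0.78,-1.84,-1.49]]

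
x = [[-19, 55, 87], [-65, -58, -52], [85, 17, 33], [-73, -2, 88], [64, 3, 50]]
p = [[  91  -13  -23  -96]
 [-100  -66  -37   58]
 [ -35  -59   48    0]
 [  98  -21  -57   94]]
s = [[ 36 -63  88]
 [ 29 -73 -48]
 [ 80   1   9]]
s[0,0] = 36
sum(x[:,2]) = 206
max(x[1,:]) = -52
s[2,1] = 1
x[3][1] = -2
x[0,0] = -19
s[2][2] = 9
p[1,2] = -37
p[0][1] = -13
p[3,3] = 94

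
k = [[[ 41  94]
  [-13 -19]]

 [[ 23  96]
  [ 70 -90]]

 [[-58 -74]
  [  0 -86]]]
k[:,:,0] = [[41, -13], [23, 70], [-58, 0]]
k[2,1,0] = 0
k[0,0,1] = 94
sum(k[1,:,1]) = 6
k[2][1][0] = 0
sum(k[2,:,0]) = -58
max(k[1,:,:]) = 96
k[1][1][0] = 70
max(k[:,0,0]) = 41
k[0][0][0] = 41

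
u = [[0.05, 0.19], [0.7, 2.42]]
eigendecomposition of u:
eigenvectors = [[-0.96, -0.08], [0.28, -1.00]]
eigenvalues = [-0.0, 2.47]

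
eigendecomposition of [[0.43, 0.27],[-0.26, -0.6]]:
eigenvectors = [[0.96, -0.27], [-0.26, 0.96]]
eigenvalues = [0.36, -0.53]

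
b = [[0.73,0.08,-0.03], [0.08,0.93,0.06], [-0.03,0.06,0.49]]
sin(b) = [[0.66, 0.05, -0.03], [0.05, 0.8, 0.05], [-0.03, 0.05, 0.47]]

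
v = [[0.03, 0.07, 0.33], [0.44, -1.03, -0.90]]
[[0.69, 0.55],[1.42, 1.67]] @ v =[[0.26, -0.52, -0.27], [0.78, -1.62, -1.03]]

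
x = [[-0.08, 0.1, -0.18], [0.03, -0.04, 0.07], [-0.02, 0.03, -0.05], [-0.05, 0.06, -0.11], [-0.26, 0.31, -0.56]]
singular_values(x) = [0.75, 0.01, 0.0]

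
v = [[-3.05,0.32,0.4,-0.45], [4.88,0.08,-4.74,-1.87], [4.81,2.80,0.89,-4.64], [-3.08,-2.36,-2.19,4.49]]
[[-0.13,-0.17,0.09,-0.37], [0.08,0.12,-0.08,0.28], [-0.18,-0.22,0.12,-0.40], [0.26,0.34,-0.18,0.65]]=v @ [[0.03, 0.04, -0.02, 0.09], [0.04, 0.06, -0.03, 0.12], [-0.02, -0.03, 0.02, -0.06], [0.09, 0.12, -0.06, 0.24]]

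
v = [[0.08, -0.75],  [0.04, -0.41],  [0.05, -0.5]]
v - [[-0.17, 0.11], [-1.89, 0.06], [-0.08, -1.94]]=[[0.25, -0.86], [1.93, -0.47], [0.13, 1.44]]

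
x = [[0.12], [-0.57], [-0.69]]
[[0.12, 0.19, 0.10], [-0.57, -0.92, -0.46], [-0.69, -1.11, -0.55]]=x @ [[1.00, 1.61, 0.80]]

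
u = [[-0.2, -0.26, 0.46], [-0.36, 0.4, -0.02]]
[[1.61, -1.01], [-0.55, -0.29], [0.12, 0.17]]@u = [[0.04,  -0.82,  0.76], [0.21,  0.03,  -0.25], [-0.09,  0.04,  0.05]]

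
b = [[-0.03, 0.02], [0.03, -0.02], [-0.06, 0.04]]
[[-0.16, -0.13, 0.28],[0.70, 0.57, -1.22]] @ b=[[-0.02,0.01], [0.07,-0.05]]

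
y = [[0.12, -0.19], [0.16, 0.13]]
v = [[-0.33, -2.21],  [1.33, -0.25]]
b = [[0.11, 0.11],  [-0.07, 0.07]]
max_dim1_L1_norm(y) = 0.31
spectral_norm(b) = 0.16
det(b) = 0.02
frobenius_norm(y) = 0.30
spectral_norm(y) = 0.23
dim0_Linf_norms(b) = [0.11, 0.11]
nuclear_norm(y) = 0.43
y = v @ b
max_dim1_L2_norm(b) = 0.16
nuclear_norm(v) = 3.59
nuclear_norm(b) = 0.25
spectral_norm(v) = 2.24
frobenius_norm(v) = 2.61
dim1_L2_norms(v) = [2.23, 1.35]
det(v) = 3.02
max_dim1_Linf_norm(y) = 0.19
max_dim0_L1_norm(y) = 0.32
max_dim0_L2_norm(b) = 0.13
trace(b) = 0.18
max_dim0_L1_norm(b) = 0.18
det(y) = 0.05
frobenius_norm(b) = 0.18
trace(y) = 0.25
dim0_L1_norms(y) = [0.28, 0.32]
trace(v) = -0.58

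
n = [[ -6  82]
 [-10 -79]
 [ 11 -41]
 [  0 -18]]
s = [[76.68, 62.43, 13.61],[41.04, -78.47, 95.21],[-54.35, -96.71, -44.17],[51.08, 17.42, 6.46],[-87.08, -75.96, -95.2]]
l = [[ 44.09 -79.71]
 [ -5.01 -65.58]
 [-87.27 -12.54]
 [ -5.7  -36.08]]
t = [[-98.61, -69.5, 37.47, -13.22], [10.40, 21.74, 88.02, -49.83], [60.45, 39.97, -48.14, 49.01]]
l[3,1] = -36.08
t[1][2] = 88.02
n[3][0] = 0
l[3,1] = -36.08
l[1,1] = -65.58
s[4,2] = -95.2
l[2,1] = -12.54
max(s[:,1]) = 62.43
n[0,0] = -6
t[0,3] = -13.22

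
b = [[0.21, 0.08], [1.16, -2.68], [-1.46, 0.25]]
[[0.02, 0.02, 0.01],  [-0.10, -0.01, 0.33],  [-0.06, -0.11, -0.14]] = b @ [[0.05,0.08,0.08],  [0.06,0.04,-0.09]]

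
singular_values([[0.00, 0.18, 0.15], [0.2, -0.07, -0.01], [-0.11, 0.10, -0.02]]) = [0.28, 0.2, 0.05]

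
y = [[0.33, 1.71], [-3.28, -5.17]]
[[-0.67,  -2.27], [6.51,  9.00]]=y @ [[-1.97, -0.93], [-0.01, -1.15]]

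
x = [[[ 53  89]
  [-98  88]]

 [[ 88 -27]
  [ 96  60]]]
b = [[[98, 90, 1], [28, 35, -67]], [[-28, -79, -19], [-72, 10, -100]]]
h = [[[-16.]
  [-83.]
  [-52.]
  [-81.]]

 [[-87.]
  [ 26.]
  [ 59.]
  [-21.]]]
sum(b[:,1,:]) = -166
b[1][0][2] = -19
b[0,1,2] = -67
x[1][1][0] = 96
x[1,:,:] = [[88, -27], [96, 60]]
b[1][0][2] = -19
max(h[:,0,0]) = -16.0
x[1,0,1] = -27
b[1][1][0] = -72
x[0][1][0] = -98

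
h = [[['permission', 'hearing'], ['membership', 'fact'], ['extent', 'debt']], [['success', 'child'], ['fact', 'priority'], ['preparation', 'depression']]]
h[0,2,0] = 'extent'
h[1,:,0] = ['success', 'fact', 'preparation']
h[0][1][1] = 'fact'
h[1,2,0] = 'preparation'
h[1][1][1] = 'priority'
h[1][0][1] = 'child'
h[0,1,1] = 'fact'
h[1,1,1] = 'priority'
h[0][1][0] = 'membership'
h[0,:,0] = ['permission', 'membership', 'extent']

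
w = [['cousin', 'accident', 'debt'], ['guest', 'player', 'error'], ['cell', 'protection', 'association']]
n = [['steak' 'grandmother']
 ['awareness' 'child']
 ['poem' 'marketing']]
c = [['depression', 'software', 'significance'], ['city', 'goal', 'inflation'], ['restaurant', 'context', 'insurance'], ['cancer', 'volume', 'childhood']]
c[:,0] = ['depression', 'city', 'restaurant', 'cancer']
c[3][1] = 'volume'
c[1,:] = ['city', 'goal', 'inflation']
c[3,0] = 'cancer'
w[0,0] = 'cousin'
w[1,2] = 'error'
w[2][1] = 'protection'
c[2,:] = ['restaurant', 'context', 'insurance']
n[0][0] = 'steak'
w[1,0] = 'guest'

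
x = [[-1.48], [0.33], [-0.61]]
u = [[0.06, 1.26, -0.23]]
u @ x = [[0.47]]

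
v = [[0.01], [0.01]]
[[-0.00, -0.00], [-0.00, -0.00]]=v @ [[-0.01,  -0.17]]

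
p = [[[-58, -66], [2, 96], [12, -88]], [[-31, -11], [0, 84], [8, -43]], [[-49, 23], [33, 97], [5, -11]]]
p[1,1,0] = 0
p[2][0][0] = -49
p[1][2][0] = 8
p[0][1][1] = 96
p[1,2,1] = -43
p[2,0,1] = 23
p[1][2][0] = 8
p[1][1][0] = 0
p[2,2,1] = -11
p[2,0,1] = 23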